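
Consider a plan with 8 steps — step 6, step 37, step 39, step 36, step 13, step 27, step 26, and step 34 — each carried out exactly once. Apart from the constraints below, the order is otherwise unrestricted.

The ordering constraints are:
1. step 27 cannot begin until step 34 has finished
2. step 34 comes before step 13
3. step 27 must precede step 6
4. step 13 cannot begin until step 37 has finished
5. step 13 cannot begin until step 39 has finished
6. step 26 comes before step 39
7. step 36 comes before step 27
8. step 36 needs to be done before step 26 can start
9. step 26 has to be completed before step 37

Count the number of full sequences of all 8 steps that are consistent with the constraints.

98

The steps with no prerequisites are step 36, step 34; any of them can be placed first.
Counting all ways to extend the partial order to a total order gives 98.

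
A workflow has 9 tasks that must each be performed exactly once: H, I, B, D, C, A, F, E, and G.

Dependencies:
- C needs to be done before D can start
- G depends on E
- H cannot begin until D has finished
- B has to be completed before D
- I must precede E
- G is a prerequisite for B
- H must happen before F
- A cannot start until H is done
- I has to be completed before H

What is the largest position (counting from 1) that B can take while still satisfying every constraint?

The tasks that are forced after B, directly or by a chain of constraints, are H, D, A, F. That's 4 tasks.
So at least 4 tasks follow B, putting B no later than position 5. That position is achievable by scheduling everything else first.

5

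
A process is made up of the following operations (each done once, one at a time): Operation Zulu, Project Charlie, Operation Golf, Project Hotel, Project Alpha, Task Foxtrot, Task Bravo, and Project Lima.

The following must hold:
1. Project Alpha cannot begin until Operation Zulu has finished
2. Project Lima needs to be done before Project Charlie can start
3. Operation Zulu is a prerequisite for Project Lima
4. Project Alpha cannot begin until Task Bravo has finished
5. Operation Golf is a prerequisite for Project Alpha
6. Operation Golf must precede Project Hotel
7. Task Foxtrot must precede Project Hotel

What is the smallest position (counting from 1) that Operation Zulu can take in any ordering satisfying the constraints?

1

Nothing is required before Operation Zulu; it can be the very first operation.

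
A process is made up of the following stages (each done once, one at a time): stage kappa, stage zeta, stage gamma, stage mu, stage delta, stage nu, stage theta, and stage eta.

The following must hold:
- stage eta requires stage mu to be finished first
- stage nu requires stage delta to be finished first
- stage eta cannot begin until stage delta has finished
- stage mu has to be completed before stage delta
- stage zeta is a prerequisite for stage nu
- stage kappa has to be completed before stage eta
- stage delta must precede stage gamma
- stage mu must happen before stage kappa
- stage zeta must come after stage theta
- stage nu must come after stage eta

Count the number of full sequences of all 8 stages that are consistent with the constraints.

135

2 stages have no prerequisites (stage mu, stage theta), so any of them could come first.
Systematically extending each partial ordering one stage at a time and counting, there are 135 complete orderings.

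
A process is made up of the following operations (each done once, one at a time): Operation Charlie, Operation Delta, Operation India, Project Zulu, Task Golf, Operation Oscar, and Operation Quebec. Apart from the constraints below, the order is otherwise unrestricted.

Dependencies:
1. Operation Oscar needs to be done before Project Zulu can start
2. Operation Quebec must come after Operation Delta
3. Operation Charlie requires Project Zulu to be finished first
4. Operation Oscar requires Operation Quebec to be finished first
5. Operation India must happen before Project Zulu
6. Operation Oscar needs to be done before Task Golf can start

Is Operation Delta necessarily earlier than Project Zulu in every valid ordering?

Chaining the stated constraints: Operation Delta → Operation Quebec → Operation Oscar → Project Zulu.
That forces Operation Delta before Project Zulu in every valid schedule.

Yes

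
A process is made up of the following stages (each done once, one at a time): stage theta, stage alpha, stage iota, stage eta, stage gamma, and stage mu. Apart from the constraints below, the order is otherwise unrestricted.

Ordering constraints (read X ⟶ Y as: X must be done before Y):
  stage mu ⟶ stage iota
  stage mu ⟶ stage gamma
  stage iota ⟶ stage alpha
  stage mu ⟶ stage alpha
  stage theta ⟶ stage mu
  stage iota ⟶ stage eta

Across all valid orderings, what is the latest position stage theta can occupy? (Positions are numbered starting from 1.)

Following every chain forward from stage theta, the stages that must come later are stage alpha, stage iota, stage eta, stage gamma, stage mu — 5 of them.
With 5 mandatory successors out of 6 stages total, the latest slot for stage theta is 6−5 = 1, and it's reachable by doing all non-successors before stage theta.

1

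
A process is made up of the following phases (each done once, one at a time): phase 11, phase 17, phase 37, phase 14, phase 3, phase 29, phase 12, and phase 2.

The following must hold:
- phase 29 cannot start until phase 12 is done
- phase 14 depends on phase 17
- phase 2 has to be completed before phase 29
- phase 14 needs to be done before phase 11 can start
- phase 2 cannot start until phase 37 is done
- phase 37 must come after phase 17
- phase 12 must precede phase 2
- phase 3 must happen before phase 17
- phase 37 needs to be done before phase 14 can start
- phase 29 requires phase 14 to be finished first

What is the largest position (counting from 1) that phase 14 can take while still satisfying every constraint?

The phases that are forced after phase 14, directly or by a chain of constraints, are phase 11, phase 29. That's 2 phases.
With 2 mandatory successors out of 8 phases total, the latest slot for phase 14 is 8−2 = 6, and it's reachable by doing all non-successors before phase 14.

6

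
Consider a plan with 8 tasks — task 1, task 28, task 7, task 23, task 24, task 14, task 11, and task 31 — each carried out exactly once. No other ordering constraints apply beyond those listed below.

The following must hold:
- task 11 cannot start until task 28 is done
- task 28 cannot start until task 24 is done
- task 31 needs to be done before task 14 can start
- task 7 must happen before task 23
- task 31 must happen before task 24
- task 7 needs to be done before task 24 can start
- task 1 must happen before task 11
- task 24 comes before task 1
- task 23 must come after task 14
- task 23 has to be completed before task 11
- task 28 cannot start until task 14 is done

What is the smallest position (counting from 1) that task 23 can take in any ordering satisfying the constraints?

Every task that must precede task 23 has to come before it. Tracing all chains that end at task 23, those tasks are: task 7, task 14, task 31 — 3 in total.
So at minimum 3 tasks come before task 23, putting task 23 no earlier than position 4. That position is achievable by scheduling exactly those predecessors first.

4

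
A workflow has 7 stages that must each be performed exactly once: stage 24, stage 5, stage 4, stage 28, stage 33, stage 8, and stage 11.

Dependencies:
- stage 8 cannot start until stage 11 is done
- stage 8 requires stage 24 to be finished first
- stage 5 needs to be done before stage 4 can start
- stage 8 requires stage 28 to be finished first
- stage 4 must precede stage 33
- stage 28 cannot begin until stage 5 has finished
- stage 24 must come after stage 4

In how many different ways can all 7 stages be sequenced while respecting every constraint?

63

The stages with no prerequisites are stage 5, stage 11; any of them can be placed first.
Enumerating by repeatedly choosing an available stage (one whose prerequisites are all placed) gives 63 distinct complete orderings.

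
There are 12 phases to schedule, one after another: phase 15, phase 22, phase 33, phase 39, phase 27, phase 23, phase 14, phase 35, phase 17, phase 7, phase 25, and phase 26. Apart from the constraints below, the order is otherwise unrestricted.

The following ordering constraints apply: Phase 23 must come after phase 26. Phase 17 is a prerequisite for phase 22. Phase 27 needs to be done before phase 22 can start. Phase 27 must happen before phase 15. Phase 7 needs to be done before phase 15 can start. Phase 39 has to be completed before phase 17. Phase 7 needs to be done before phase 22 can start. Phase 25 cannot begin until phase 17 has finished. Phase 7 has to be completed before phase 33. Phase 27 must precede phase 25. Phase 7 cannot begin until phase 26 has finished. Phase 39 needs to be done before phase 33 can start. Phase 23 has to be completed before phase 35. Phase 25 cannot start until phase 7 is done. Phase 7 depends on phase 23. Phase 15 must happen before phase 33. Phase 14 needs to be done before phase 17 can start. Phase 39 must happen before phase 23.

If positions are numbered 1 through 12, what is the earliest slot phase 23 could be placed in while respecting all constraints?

3

Every phase that must precede phase 23 has to come before it. Tracing all chains that end at phase 23, those phases are: phase 39, phase 26 — 2 in total.
With 2 mandatory predecessors, the earliest phase 23 can sit is position 2+1 = 3, and placing just those 2 first achieves it.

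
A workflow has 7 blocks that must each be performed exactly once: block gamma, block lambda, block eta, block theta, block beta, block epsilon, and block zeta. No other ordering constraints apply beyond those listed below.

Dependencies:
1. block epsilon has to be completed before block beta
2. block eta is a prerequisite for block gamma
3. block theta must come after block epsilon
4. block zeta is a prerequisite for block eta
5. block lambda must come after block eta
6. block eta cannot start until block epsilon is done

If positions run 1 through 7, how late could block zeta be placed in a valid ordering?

The blocks that are forced after block zeta, directly or by a chain of constraints, are block gamma, block lambda, block eta. That's 3 blocks.
With 3 mandatory successors out of 7 blocks total, the latest slot for block zeta is 7−3 = 4, and it's reachable by doing all non-successors before block zeta.

4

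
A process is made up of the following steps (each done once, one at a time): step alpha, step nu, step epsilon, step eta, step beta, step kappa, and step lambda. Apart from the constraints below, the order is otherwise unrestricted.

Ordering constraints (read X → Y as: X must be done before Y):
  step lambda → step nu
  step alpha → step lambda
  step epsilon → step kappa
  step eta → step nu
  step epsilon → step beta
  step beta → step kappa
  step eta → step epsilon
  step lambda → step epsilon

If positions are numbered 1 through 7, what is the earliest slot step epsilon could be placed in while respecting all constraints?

Working backwards through the constraints from step epsilon, its full set of required predecessors is step alpha, step eta, step lambda — 3 of them.
So at minimum 3 steps come before step epsilon, putting step epsilon no earlier than position 4. That position is achievable by scheduling exactly those predecessors first.

4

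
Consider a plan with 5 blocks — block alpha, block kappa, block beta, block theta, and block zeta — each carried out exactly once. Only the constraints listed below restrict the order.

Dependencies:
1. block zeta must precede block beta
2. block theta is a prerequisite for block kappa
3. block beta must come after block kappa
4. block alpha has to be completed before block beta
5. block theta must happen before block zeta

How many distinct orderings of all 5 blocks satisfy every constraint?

8

The blocks with no prerequisites are block alpha, block theta; any of them can be placed first.
Counting all ways to extend the partial order to a total order gives 8.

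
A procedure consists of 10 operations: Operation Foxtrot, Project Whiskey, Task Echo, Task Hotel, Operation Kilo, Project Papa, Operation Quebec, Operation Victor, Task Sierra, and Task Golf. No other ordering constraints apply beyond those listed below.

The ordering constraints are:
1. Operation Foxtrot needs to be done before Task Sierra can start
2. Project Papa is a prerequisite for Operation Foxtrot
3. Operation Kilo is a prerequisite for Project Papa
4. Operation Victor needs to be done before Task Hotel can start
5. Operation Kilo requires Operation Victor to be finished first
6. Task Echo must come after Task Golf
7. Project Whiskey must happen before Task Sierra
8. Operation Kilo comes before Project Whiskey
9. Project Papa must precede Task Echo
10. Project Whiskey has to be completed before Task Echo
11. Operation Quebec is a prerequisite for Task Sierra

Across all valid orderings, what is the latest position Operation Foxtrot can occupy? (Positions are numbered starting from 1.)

Following the constraints forward from Operation Foxtrot, its only required successor is Task Sierra.
With 1 mandatory successor out of 10 operations total, the latest slot for Operation Foxtrot is 10−1 = 9, and it's reachable by doing all non-successors before Operation Foxtrot.

9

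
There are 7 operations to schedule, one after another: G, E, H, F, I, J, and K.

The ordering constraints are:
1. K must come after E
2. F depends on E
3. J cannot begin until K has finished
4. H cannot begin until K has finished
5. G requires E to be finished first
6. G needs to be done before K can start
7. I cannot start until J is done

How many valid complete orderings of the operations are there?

18

E is the only operation with nothing required before it, so every ordering starts there.
Enumerating by repeatedly choosing an available operation (one whose prerequisites are all placed) gives 18 distinct complete orderings.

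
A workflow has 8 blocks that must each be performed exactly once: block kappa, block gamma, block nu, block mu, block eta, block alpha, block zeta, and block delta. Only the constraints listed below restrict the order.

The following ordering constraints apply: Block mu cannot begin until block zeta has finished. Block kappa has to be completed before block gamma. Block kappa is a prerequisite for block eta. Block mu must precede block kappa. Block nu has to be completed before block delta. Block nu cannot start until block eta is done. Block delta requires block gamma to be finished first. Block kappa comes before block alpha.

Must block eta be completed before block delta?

Yes

Chaining the stated constraints: block eta → block nu → block delta.
Hence block eta necessarily comes before block delta.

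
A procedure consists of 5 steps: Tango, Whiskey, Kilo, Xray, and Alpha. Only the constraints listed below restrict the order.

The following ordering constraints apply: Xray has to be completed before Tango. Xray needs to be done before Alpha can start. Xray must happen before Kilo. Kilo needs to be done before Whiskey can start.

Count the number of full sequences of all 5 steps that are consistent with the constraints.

12

Xray is the only step with nothing required before it, so every ordering starts there.
Systematically extending each partial ordering one step at a time and counting, there are 12 complete orderings.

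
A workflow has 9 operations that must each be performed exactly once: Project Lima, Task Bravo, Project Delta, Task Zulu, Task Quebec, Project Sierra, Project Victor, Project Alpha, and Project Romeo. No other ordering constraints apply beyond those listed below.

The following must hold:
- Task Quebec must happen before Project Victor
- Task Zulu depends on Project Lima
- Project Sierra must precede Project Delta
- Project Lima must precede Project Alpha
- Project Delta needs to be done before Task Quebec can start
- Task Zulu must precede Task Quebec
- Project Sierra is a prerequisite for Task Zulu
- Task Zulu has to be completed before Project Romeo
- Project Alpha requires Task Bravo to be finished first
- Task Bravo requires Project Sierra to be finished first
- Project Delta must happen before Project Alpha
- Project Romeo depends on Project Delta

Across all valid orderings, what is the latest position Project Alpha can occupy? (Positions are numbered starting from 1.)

9

Nothing depends on Project Alpha, so it can be the final operation, position 9.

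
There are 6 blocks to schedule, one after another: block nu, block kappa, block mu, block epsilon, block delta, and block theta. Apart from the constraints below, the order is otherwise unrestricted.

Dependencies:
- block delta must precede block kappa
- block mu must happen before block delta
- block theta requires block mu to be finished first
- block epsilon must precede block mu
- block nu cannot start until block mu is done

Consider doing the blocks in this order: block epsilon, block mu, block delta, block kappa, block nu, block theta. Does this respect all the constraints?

Going through the constraints one by one, each required predecessor appears earlier in the sequence than its dependent — e.g. block mu (position 2) is before block theta (position 6), as required.

Yes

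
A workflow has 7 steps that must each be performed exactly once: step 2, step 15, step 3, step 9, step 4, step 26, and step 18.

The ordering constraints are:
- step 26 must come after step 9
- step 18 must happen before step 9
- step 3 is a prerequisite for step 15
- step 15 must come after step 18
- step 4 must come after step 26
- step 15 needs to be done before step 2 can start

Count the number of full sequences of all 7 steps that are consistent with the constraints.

30

2 steps have no prerequisites (step 3, step 18), so any of them could come first.
Enumerating by repeatedly choosing an available step (one whose prerequisites are all placed) gives 30 distinct complete orderings.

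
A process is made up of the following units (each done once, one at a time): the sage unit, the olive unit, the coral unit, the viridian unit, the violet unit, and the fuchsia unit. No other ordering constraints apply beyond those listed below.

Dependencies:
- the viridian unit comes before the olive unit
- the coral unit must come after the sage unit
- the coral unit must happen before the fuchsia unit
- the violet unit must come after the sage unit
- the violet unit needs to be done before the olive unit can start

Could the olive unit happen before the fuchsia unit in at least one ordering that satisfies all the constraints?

Yes

No chain of constraints runs from the fuchsia unit to the olive unit, so the fuchsia unit is not required to come first.
So a valid ordering placing the olive unit earlier than the fuchsia unit exists.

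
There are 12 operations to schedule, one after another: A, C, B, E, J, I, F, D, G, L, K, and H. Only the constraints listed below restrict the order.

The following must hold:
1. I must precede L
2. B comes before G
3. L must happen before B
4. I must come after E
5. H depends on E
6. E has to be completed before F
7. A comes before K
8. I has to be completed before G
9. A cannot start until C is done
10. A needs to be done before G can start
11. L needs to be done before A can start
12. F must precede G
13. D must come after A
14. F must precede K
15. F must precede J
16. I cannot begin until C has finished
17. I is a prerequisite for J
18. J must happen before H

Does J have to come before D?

No

No chain of constraints connects J to D in either direction.
There exist valid orderings with D before J, so J is not required to come first.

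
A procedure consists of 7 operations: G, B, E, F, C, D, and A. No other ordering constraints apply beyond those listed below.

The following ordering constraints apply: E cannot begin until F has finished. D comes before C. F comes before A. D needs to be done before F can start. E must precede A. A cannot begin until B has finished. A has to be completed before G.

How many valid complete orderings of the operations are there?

23

The operations with no prerequisites are B, D; any of them can be placed first.
Counting all ways to extend the partial order to a total order gives 23.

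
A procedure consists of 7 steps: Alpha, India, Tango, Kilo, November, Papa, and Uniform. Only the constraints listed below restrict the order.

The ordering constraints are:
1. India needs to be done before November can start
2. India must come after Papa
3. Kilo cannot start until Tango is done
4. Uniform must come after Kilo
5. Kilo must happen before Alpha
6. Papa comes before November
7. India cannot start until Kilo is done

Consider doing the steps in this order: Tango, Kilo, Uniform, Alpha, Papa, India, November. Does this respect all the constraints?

Checking each listed constraint against this order: for instance, Kilo is in position 2 and India in position 6, so that constraint holds — and the remaining constraints check out the same way.

Yes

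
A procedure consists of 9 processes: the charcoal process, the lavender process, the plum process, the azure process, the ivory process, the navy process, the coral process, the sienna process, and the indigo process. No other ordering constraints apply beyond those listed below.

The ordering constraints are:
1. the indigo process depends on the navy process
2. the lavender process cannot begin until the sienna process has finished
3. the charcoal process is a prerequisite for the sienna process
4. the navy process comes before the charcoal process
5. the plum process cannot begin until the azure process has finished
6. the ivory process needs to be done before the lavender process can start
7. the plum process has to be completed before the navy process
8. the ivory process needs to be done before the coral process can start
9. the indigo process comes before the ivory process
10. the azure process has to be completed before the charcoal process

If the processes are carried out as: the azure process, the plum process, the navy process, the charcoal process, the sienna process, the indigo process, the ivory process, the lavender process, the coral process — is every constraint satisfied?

Going through the constraints one by one, each required predecessor appears earlier in the sequence than its dependent — e.g. the azure process (position 1) is before the charcoal process (position 4), as required.

Yes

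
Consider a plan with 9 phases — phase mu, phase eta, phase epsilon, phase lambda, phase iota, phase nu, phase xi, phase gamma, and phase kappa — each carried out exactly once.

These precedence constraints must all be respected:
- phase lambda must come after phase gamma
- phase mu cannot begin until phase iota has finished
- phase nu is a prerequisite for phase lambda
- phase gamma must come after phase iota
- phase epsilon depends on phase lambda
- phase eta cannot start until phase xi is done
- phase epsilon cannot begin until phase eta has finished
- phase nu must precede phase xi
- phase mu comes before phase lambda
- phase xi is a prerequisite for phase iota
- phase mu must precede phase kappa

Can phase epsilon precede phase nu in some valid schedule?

No

The constraints give a chain phase nu → phase lambda → phase epsilon, which forces phase nu before phase epsilon.
So no valid ordering can have phase epsilon before phase nu.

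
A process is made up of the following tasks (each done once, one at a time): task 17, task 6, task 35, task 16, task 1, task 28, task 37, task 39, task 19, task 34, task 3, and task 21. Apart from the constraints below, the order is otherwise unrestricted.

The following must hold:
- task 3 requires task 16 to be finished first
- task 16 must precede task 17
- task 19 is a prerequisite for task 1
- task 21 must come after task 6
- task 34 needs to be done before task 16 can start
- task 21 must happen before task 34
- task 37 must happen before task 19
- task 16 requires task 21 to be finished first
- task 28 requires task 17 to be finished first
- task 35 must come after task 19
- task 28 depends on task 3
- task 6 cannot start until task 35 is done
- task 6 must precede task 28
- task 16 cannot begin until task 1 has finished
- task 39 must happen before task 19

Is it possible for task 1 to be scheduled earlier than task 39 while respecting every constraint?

No

The constraints give a chain task 39 → task 19 → task 1, which forces task 39 before task 1.
Hence task 1 can never be scheduled before task 39.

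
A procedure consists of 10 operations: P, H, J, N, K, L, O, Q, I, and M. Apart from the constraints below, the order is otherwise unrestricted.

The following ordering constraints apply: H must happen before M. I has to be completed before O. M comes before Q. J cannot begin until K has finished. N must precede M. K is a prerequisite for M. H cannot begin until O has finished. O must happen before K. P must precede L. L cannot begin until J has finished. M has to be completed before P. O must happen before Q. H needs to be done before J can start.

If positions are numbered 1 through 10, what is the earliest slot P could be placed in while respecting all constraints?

7

The operations that are forced before P, directly or transitively, are H, N, K, O, I, M. That's 6 operations.
With 6 mandatory predecessors, the earliest P can sit is position 6+1 = 7, and placing just those 6 first achieves it.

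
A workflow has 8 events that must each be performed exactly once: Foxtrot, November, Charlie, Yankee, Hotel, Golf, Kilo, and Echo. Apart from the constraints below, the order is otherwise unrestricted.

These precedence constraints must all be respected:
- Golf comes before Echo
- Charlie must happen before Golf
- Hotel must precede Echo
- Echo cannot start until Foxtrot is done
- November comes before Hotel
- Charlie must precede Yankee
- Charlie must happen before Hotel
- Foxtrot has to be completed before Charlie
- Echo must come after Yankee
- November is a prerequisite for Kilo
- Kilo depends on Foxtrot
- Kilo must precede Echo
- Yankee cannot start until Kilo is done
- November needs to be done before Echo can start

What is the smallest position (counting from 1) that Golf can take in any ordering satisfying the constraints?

Every event that must precede Golf has to come before it. Tracing all chains that end at Golf, those events are: Foxtrot, Charlie — 2 in total.
So at minimum 2 events come before Golf, putting Golf no earlier than position 3. That position is achievable by scheduling exactly those predecessors first.

3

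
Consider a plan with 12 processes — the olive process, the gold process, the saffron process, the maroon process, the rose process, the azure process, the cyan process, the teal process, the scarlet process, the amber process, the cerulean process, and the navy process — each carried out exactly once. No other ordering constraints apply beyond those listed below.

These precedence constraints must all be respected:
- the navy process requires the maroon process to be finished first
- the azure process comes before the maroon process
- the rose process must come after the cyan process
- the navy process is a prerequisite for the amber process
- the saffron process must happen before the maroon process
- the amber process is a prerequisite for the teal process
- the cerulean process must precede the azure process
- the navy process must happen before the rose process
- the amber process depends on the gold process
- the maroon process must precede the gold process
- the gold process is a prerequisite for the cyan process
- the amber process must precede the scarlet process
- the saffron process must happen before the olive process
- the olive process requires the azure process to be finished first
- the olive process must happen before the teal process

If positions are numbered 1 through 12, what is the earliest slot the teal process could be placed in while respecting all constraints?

Every process that must precede the teal process has to come before it. Tracing all chains that end at the teal process, those processes are: the olive process, the gold process, the saffron process, the maroon process, the azure process, the amber process, the cerulean process, the navy process — 8 in total.
So at minimum 8 processes come before the teal process, putting the teal process no earlier than position 9. That position is achievable by scheduling exactly those predecessors first.

9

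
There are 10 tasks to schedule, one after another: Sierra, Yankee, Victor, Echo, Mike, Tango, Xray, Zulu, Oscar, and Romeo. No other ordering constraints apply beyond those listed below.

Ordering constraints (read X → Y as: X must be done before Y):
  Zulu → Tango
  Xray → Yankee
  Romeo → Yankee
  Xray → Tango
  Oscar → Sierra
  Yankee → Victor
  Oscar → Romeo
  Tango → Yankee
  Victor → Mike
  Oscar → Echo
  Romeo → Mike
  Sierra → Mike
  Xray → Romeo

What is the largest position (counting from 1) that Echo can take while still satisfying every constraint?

Echo has no required successors, so nothing stops it from going last (position 10).

10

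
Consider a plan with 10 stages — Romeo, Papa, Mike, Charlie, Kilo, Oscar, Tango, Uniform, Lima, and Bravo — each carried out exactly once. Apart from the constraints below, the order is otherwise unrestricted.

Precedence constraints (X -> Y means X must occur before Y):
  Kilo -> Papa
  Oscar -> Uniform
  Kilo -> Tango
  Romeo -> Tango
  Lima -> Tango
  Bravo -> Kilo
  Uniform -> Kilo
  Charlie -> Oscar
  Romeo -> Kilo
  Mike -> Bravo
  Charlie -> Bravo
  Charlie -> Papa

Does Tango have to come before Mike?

In fact the dependencies run the other way: Mike → Bravo → Kilo → Tango.
So Tango does not have to come before Mike — it cannot.

No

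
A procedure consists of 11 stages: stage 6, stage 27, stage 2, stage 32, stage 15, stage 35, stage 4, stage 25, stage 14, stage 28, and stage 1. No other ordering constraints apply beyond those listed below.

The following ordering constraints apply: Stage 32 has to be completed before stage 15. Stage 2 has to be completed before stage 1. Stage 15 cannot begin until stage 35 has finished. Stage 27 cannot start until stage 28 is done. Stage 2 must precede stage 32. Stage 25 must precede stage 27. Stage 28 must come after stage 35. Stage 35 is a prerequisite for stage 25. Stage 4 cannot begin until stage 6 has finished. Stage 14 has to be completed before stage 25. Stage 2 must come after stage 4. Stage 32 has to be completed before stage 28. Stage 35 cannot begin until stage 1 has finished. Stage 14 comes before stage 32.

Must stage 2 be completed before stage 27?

Yes

Tracing the constraints gives a chain: stage 2 → stage 32 → stage 28 → stage 27.
So stage 2 must precede stage 27 in any valid ordering.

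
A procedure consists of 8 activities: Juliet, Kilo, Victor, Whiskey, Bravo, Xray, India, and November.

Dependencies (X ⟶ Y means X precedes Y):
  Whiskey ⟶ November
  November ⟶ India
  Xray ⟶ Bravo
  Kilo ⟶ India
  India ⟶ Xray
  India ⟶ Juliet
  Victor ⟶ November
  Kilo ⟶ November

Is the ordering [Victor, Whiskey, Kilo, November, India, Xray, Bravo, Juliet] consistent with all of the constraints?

Yes

Every stated constraint is respected: India sits at position 5, ahead of Juliet at position 8, and each of the other listed pairs likewise has the predecessor earlier in the sequence.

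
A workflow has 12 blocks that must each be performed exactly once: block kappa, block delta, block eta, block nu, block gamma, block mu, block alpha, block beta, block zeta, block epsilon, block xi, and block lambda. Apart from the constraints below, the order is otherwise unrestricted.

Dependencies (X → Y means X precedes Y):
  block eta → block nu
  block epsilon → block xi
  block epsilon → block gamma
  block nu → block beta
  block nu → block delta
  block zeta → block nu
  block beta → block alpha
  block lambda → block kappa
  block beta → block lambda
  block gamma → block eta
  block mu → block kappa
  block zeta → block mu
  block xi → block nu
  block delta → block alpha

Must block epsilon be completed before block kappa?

Yes

Tracing the constraints gives a chain: block epsilon → block xi → block nu → block beta → block lambda → block kappa.
That forces block epsilon before block kappa in every valid schedule.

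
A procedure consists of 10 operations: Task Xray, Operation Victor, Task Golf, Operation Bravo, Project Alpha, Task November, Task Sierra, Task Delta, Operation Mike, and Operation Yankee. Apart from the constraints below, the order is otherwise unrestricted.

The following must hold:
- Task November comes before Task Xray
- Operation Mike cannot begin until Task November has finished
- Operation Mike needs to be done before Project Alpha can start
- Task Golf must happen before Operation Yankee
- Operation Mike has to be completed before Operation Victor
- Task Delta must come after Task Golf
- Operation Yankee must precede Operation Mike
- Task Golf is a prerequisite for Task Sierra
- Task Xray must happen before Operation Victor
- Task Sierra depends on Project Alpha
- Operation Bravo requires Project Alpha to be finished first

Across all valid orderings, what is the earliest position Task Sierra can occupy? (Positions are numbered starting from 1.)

6

The operations that are forced before Task Sierra, directly or transitively, are Task Golf, Project Alpha, Task November, Operation Mike, Operation Yankee. That's 5 operations.
With 5 mandatory predecessors, the earliest Task Sierra can sit is position 5+1 = 6, and placing just those 5 first achieves it.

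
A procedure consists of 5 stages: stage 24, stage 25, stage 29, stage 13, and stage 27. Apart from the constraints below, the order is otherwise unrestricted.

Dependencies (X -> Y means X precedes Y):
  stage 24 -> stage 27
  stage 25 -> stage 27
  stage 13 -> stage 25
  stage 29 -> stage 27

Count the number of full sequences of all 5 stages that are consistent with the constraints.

12

The stages with no prerequisites are stage 24, stage 29, stage 13; any of them can be placed first.
Counting all ways to extend the partial order to a total order gives 12.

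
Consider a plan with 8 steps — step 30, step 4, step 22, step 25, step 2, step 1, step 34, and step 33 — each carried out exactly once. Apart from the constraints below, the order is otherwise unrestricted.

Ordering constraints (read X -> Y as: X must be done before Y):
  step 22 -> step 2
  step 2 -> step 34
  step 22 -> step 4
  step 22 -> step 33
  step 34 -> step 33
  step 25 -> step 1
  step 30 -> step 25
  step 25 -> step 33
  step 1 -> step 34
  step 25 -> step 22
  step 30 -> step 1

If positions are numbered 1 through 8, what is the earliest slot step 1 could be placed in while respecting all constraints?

The steps that are forced before step 1, directly or transitively, are step 30, step 25. That's 2 steps.
With 2 mandatory predecessors, the earliest step 1 can sit is position 2+1 = 3, and placing just those 2 first achieves it.

3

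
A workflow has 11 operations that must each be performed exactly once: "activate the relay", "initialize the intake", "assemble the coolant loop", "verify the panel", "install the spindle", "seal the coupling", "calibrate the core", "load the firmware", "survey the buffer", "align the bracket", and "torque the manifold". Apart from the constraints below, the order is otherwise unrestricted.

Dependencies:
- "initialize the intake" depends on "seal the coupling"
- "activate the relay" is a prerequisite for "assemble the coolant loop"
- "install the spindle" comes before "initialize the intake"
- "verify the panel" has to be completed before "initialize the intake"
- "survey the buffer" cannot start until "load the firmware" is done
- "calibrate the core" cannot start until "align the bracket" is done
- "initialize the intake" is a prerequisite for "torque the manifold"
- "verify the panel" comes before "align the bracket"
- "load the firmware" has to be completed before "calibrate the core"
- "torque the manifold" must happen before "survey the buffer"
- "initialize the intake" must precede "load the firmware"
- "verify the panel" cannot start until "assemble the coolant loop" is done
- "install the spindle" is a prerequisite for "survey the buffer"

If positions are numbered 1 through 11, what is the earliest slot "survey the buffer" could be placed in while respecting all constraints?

Working backwards through the constraints from "survey the buffer", its full set of required predecessors is "activate the relay", "initialize the intake", "assemble the coolant loop", "verify the panel", "install the spindle", "seal the coupling", "load the firmware", "torque the manifold" — 8 of them.
So at minimum 8 operations come before "survey the buffer", putting "survey the buffer" no earlier than position 9. That position is achievable by scheduling exactly those predecessors first.

9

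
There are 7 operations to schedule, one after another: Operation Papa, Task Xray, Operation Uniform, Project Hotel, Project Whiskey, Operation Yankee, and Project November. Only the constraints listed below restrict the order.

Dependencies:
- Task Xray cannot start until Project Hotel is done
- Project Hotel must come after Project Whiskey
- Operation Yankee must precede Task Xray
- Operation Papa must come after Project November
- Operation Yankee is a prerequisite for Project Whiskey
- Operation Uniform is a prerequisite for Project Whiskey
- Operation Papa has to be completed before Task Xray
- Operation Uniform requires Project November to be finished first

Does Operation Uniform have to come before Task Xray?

Yes

Chaining the stated constraints: Operation Uniform → Project Whiskey → Project Hotel → Task Xray.
That forces Operation Uniform before Task Xray in every valid schedule.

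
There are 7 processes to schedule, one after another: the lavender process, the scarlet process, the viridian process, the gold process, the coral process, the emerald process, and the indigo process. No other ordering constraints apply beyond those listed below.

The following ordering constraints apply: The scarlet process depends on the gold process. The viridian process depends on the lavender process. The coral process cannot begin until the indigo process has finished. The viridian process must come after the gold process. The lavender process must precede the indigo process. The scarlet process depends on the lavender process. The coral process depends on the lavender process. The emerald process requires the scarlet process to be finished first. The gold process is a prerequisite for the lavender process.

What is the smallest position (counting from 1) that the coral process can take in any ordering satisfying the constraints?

The processes that are forced before the coral process, directly or transitively, are the lavender process, the gold process, the indigo process. That's 3 processes.
So at minimum 3 processes come before the coral process, putting the coral process no earlier than position 4. That position is achievable by scheduling exactly those predecessors first.

4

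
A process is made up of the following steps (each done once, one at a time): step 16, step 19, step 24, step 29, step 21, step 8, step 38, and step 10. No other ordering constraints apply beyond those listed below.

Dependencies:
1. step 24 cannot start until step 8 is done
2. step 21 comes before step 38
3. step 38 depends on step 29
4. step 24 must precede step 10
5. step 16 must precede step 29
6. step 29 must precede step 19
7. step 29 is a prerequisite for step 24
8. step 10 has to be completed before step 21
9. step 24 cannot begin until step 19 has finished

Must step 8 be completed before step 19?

Step 8 and step 19 are not related by any chain of constraints.
A valid ordering placing step 19 before step 8 exists, so the answer is no.

No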